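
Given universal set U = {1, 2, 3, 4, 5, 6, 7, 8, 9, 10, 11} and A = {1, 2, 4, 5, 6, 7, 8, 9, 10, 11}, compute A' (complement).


Universal set U = {1, 2, 3, 4, 5, 6, 7, 8, 9, 10, 11}
Set A = {1, 2, 4, 5, 6, 7, 8, 9, 10, 11}
A' = U \ A = elements in U but not in A
Checking each element of U:
1 (in A, exclude), 2 (in A, exclude), 3 (not in A, include), 4 (in A, exclude), 5 (in A, exclude), 6 (in A, exclude), 7 (in A, exclude), 8 (in A, exclude), 9 (in A, exclude), 10 (in A, exclude), 11 (in A, exclude)
A' = {3}

{3}


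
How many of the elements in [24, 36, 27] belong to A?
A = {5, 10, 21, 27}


Set A = {5, 10, 21, 27}
Candidates: [24, 36, 27]
Check each candidate:
24 ∉ A, 36 ∉ A, 27 ∈ A
Count of candidates in A: 1

1


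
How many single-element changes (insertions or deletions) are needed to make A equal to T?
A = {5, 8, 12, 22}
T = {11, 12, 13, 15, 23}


Set A = {5, 8, 12, 22}
Set T = {11, 12, 13, 15, 23}
Elements to remove from A (in A, not in T): {5, 8, 22} → 3 removals
Elements to add to A (in T, not in A): {11, 13, 15, 23} → 4 additions
Total edits = 3 + 4 = 7

7


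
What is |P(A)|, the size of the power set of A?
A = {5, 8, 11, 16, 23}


Set A = {5, 8, 11, 16, 23}
|A| = 5
The power set P(A) contains all subsets of A.
|P(A)| = 2^|A| = 2^5 = 32

32


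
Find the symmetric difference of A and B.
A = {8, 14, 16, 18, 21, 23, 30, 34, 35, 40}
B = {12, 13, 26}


Set A = {8, 14, 16, 18, 21, 23, 30, 34, 35, 40}
Set B = {12, 13, 26}
A △ B = (A \ B) ∪ (B \ A)
Elements in A but not B: {8, 14, 16, 18, 21, 23, 30, 34, 35, 40}
Elements in B but not A: {12, 13, 26}
A △ B = {8, 12, 13, 14, 16, 18, 21, 23, 26, 30, 34, 35, 40}

{8, 12, 13, 14, 16, 18, 21, 23, 26, 30, 34, 35, 40}


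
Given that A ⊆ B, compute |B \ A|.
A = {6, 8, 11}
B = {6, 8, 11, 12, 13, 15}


Set A = {6, 8, 11}, |A| = 3
Set B = {6, 8, 11, 12, 13, 15}, |B| = 6
Since A ⊆ B: B \ A = {12, 13, 15}
|B| - |A| = 6 - 3 = 3

3


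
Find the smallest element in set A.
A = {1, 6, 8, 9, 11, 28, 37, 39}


Set A = {1, 6, 8, 9, 11, 28, 37, 39}
Elements in ascending order: 1, 6, 8, 9, 11, 28, 37, 39
The smallest element is 1.

1


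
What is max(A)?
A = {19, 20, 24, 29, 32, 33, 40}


Set A = {19, 20, 24, 29, 32, 33, 40}
Elements in ascending order: 19, 20, 24, 29, 32, 33, 40
The largest element is 40.

40


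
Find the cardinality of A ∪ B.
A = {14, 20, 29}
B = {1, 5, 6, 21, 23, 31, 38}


Set A = {14, 20, 29}, |A| = 3
Set B = {1, 5, 6, 21, 23, 31, 38}, |B| = 7
A ∩ B = {}, |A ∩ B| = 0
|A ∪ B| = |A| + |B| - |A ∩ B| = 3 + 7 - 0 = 10

10


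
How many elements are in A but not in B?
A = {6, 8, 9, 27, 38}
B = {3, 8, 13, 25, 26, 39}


Set A = {6, 8, 9, 27, 38}
Set B = {3, 8, 13, 25, 26, 39}
A \ B = {6, 9, 27, 38}
|A \ B| = 4

4


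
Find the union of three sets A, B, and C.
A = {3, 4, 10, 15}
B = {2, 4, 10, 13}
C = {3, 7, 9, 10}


Set A = {3, 4, 10, 15}
Set B = {2, 4, 10, 13}
Set C = {3, 7, 9, 10}
First, A ∪ B = {2, 3, 4, 10, 13, 15}
Then, (A ∪ B) ∪ C = {2, 3, 4, 7, 9, 10, 13, 15}

{2, 3, 4, 7, 9, 10, 13, 15}


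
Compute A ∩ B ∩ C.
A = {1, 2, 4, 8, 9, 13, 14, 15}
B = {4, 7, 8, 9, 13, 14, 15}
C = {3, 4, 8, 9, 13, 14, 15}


Set A = {1, 2, 4, 8, 9, 13, 14, 15}
Set B = {4, 7, 8, 9, 13, 14, 15}
Set C = {3, 4, 8, 9, 13, 14, 15}
First, A ∩ B = {4, 8, 9, 13, 14, 15}
Then, (A ∩ B) ∩ C = {4, 8, 9, 13, 14, 15}

{4, 8, 9, 13, 14, 15}


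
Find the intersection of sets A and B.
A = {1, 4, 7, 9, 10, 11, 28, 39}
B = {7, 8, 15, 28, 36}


Set A = {1, 4, 7, 9, 10, 11, 28, 39}
Set B = {7, 8, 15, 28, 36}
A ∩ B includes only elements in both sets.
Check each element of A against B:
1 ✗, 4 ✗, 7 ✓, 9 ✗, 10 ✗, 11 ✗, 28 ✓, 39 ✗
A ∩ B = {7, 28}

{7, 28}


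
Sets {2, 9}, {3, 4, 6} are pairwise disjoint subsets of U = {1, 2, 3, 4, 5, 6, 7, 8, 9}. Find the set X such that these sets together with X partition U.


U = {1, 2, 3, 4, 5, 6, 7, 8, 9}
Shown blocks: {2, 9}, {3, 4, 6}
A partition's blocks are pairwise disjoint and cover U, so the missing block = U \ (union of shown blocks).
Union of shown blocks: {2, 3, 4, 6, 9}
Missing block = U \ (union) = {1, 5, 7, 8}

{1, 5, 7, 8}


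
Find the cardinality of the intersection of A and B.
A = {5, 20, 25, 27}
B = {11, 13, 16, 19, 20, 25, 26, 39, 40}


Set A = {5, 20, 25, 27}
Set B = {11, 13, 16, 19, 20, 25, 26, 39, 40}
A ∩ B = {20, 25}
|A ∩ B| = 2

2


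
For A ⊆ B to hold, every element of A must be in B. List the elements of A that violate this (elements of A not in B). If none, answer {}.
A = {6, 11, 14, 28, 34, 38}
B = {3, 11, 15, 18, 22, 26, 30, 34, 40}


Set A = {6, 11, 14, 28, 34, 38}
Set B = {3, 11, 15, 18, 22, 26, 30, 34, 40}
Check each element of A against B:
6 ∉ B (include), 11 ∈ B, 14 ∉ B (include), 28 ∉ B (include), 34 ∈ B, 38 ∉ B (include)
Elements of A not in B: {6, 14, 28, 38}

{6, 14, 28, 38}


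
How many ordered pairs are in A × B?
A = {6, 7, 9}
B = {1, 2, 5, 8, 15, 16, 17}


Set A = {6, 7, 9} has 3 elements.
Set B = {1, 2, 5, 8, 15, 16, 17} has 7 elements.
|A × B| = |A| × |B| = 3 × 7 = 21

21


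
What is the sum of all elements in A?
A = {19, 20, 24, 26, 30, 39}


Set A = {19, 20, 24, 26, 30, 39}
Sum = 19 + 20 + 24 + 26 + 30 + 39 = 158

158


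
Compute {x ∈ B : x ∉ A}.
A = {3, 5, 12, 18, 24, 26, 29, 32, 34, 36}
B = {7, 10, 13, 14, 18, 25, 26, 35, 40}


Set A = {3, 5, 12, 18, 24, 26, 29, 32, 34, 36}
Set B = {7, 10, 13, 14, 18, 25, 26, 35, 40}
Check each element of B against A:
7 ∉ A (include), 10 ∉ A (include), 13 ∉ A (include), 14 ∉ A (include), 18 ∈ A, 25 ∉ A (include), 26 ∈ A, 35 ∉ A (include), 40 ∉ A (include)
Elements of B not in A: {7, 10, 13, 14, 25, 35, 40}

{7, 10, 13, 14, 25, 35, 40}


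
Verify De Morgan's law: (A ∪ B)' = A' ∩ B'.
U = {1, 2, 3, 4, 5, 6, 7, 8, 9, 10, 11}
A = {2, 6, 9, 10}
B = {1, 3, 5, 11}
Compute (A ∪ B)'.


U = {1, 2, 3, 4, 5, 6, 7, 8, 9, 10, 11}
A = {2, 6, 9, 10}, B = {1, 3, 5, 11}
A ∪ B = {1, 2, 3, 5, 6, 9, 10, 11}
(A ∪ B)' = U \ (A ∪ B) = {4, 7, 8}
Verification via A' ∩ B': A' = {1, 3, 4, 5, 7, 8, 11}, B' = {2, 4, 6, 7, 8, 9, 10}
A' ∩ B' = {4, 7, 8} ✓

{4, 7, 8}


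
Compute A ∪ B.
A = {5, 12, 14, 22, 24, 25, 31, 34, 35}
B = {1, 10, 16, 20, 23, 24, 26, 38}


Set A = {5, 12, 14, 22, 24, 25, 31, 34, 35}
Set B = {1, 10, 16, 20, 23, 24, 26, 38}
A ∪ B includes all elements in either set.
Elements from A: {5, 12, 14, 22, 24, 25, 31, 34, 35}
Elements from B not already included: {1, 10, 16, 20, 23, 26, 38}
A ∪ B = {1, 5, 10, 12, 14, 16, 20, 22, 23, 24, 25, 26, 31, 34, 35, 38}

{1, 5, 10, 12, 14, 16, 20, 22, 23, 24, 25, 26, 31, 34, 35, 38}


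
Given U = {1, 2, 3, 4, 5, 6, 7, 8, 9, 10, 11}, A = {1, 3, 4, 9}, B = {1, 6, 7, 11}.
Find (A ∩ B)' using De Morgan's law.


U = {1, 2, 3, 4, 5, 6, 7, 8, 9, 10, 11}
A = {1, 3, 4, 9}, B = {1, 6, 7, 11}
A ∩ B = {1}
(A ∩ B)' = U \ (A ∩ B) = {2, 3, 4, 5, 6, 7, 8, 9, 10, 11}
Verification via A' ∪ B': A' = {2, 5, 6, 7, 8, 10, 11}, B' = {2, 3, 4, 5, 8, 9, 10}
A' ∪ B' = {2, 3, 4, 5, 6, 7, 8, 9, 10, 11} ✓

{2, 3, 4, 5, 6, 7, 8, 9, 10, 11}


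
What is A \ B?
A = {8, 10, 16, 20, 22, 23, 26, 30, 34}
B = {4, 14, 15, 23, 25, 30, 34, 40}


Set A = {8, 10, 16, 20, 22, 23, 26, 30, 34}
Set B = {4, 14, 15, 23, 25, 30, 34, 40}
A \ B includes elements in A that are not in B.
Check each element of A:
8 (not in B, keep), 10 (not in B, keep), 16 (not in B, keep), 20 (not in B, keep), 22 (not in B, keep), 23 (in B, remove), 26 (not in B, keep), 30 (in B, remove), 34 (in B, remove)
A \ B = {8, 10, 16, 20, 22, 26}

{8, 10, 16, 20, 22, 26}


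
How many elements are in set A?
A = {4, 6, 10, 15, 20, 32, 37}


Set A = {4, 6, 10, 15, 20, 32, 37}
Listing elements: 4, 6, 10, 15, 20, 32, 37
Counting: 7 elements
|A| = 7

7


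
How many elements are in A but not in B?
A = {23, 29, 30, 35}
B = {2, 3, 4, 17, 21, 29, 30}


Set A = {23, 29, 30, 35}
Set B = {2, 3, 4, 17, 21, 29, 30}
A \ B = {23, 35}
|A \ B| = 2

2


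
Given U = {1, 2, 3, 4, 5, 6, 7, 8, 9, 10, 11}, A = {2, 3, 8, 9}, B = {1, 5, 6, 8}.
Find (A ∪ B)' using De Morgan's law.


U = {1, 2, 3, 4, 5, 6, 7, 8, 9, 10, 11}
A = {2, 3, 8, 9}, B = {1, 5, 6, 8}
A ∪ B = {1, 2, 3, 5, 6, 8, 9}
(A ∪ B)' = U \ (A ∪ B) = {4, 7, 10, 11}
Verification via A' ∩ B': A' = {1, 4, 5, 6, 7, 10, 11}, B' = {2, 3, 4, 7, 9, 10, 11}
A' ∩ B' = {4, 7, 10, 11} ✓

{4, 7, 10, 11}


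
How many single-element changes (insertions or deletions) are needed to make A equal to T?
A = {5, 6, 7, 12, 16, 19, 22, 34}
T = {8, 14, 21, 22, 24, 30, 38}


Set A = {5, 6, 7, 12, 16, 19, 22, 34}
Set T = {8, 14, 21, 22, 24, 30, 38}
Elements to remove from A (in A, not in T): {5, 6, 7, 12, 16, 19, 34} → 7 removals
Elements to add to A (in T, not in A): {8, 14, 21, 24, 30, 38} → 6 additions
Total edits = 7 + 6 = 13

13


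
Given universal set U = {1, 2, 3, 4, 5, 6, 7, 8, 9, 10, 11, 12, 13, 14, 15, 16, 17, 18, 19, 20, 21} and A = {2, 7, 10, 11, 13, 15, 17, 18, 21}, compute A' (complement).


Universal set U = {1, 2, 3, 4, 5, 6, 7, 8, 9, 10, 11, 12, 13, 14, 15, 16, 17, 18, 19, 20, 21}
Set A = {2, 7, 10, 11, 13, 15, 17, 18, 21}
A' = U \ A = elements in U but not in A
Checking each element of U:
1 (not in A, include), 2 (in A, exclude), 3 (not in A, include), 4 (not in A, include), 5 (not in A, include), 6 (not in A, include), 7 (in A, exclude), 8 (not in A, include), 9 (not in A, include), 10 (in A, exclude), 11 (in A, exclude), 12 (not in A, include), 13 (in A, exclude), 14 (not in A, include), 15 (in A, exclude), 16 (not in A, include), 17 (in A, exclude), 18 (in A, exclude), 19 (not in A, include), 20 (not in A, include), 21 (in A, exclude)
A' = {1, 3, 4, 5, 6, 8, 9, 12, 14, 16, 19, 20}

{1, 3, 4, 5, 6, 8, 9, 12, 14, 16, 19, 20}


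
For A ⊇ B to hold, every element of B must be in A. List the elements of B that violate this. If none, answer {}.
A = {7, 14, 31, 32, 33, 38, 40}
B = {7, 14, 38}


Set A = {7, 14, 31, 32, 33, 38, 40}
Set B = {7, 14, 38}
Check each element of B against A:
7 ∈ A, 14 ∈ A, 38 ∈ A
Elements of B not in A: {}

{}


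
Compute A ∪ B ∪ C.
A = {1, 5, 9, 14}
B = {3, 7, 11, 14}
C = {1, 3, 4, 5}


Set A = {1, 5, 9, 14}
Set B = {3, 7, 11, 14}
Set C = {1, 3, 4, 5}
First, A ∪ B = {1, 3, 5, 7, 9, 11, 14}
Then, (A ∪ B) ∪ C = {1, 3, 4, 5, 7, 9, 11, 14}

{1, 3, 4, 5, 7, 9, 11, 14}


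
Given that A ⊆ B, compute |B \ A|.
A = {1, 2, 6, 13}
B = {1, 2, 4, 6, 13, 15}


Set A = {1, 2, 6, 13}, |A| = 4
Set B = {1, 2, 4, 6, 13, 15}, |B| = 6
Since A ⊆ B: B \ A = {4, 15}
|B| - |A| = 6 - 4 = 2

2


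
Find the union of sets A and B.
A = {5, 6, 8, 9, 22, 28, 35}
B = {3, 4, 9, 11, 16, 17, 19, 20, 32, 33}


Set A = {5, 6, 8, 9, 22, 28, 35}
Set B = {3, 4, 9, 11, 16, 17, 19, 20, 32, 33}
A ∪ B includes all elements in either set.
Elements from A: {5, 6, 8, 9, 22, 28, 35}
Elements from B not already included: {3, 4, 11, 16, 17, 19, 20, 32, 33}
A ∪ B = {3, 4, 5, 6, 8, 9, 11, 16, 17, 19, 20, 22, 28, 32, 33, 35}

{3, 4, 5, 6, 8, 9, 11, 16, 17, 19, 20, 22, 28, 32, 33, 35}


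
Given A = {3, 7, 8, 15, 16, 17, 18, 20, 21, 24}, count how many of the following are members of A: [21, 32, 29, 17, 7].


Set A = {3, 7, 8, 15, 16, 17, 18, 20, 21, 24}
Candidates: [21, 32, 29, 17, 7]
Check each candidate:
21 ∈ A, 32 ∉ A, 29 ∉ A, 17 ∈ A, 7 ∈ A
Count of candidates in A: 3

3


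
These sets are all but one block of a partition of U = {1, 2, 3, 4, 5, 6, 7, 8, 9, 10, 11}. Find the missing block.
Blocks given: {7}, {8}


U = {1, 2, 3, 4, 5, 6, 7, 8, 9, 10, 11}
Shown blocks: {7}, {8}
A partition's blocks are pairwise disjoint and cover U, so the missing block = U \ (union of shown blocks).
Union of shown blocks: {7, 8}
Missing block = U \ (union) = {1, 2, 3, 4, 5, 6, 9, 10, 11}

{1, 2, 3, 4, 5, 6, 9, 10, 11}


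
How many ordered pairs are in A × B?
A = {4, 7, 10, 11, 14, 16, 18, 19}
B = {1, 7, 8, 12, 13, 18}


Set A = {4, 7, 10, 11, 14, 16, 18, 19} has 8 elements.
Set B = {1, 7, 8, 12, 13, 18} has 6 elements.
|A × B| = |A| × |B| = 8 × 6 = 48

48


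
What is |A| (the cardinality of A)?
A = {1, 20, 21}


Set A = {1, 20, 21}
Listing elements: 1, 20, 21
Counting: 3 elements
|A| = 3

3


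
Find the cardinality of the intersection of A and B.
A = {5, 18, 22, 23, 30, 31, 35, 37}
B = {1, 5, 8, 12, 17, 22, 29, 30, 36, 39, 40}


Set A = {5, 18, 22, 23, 30, 31, 35, 37}
Set B = {1, 5, 8, 12, 17, 22, 29, 30, 36, 39, 40}
A ∩ B = {5, 22, 30}
|A ∩ B| = 3

3


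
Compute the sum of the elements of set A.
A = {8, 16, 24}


Set A = {8, 16, 24}
Sum = 8 + 16 + 24 = 48

48


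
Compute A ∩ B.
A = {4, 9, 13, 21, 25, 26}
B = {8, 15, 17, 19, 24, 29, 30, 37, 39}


Set A = {4, 9, 13, 21, 25, 26}
Set B = {8, 15, 17, 19, 24, 29, 30, 37, 39}
A ∩ B includes only elements in both sets.
Check each element of A against B:
4 ✗, 9 ✗, 13 ✗, 21 ✗, 25 ✗, 26 ✗
A ∩ B = {}

{}


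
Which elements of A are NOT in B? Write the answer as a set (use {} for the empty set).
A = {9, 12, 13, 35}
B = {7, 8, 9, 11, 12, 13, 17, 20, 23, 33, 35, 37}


Set A = {9, 12, 13, 35}
Set B = {7, 8, 9, 11, 12, 13, 17, 20, 23, 33, 35, 37}
Check each element of A against B:
9 ∈ B, 12 ∈ B, 13 ∈ B, 35 ∈ B
Elements of A not in B: {}

{}


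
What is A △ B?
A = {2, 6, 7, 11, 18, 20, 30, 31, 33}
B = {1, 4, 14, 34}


Set A = {2, 6, 7, 11, 18, 20, 30, 31, 33}
Set B = {1, 4, 14, 34}
A △ B = (A \ B) ∪ (B \ A)
Elements in A but not B: {2, 6, 7, 11, 18, 20, 30, 31, 33}
Elements in B but not A: {1, 4, 14, 34}
A △ B = {1, 2, 4, 6, 7, 11, 14, 18, 20, 30, 31, 33, 34}

{1, 2, 4, 6, 7, 11, 14, 18, 20, 30, 31, 33, 34}


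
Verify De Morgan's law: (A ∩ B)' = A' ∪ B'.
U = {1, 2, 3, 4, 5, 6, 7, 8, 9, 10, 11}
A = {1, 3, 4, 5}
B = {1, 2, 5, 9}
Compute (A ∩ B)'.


U = {1, 2, 3, 4, 5, 6, 7, 8, 9, 10, 11}
A = {1, 3, 4, 5}, B = {1, 2, 5, 9}
A ∩ B = {1, 5}
(A ∩ B)' = U \ (A ∩ B) = {2, 3, 4, 6, 7, 8, 9, 10, 11}
Verification via A' ∪ B': A' = {2, 6, 7, 8, 9, 10, 11}, B' = {3, 4, 6, 7, 8, 10, 11}
A' ∪ B' = {2, 3, 4, 6, 7, 8, 9, 10, 11} ✓

{2, 3, 4, 6, 7, 8, 9, 10, 11}


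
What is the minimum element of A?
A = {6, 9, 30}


Set A = {6, 9, 30}
Elements in ascending order: 6, 9, 30
The smallest element is 6.

6


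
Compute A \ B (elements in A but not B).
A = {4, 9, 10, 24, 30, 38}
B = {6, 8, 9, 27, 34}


Set A = {4, 9, 10, 24, 30, 38}
Set B = {6, 8, 9, 27, 34}
A \ B includes elements in A that are not in B.
Check each element of A:
4 (not in B, keep), 9 (in B, remove), 10 (not in B, keep), 24 (not in B, keep), 30 (not in B, keep), 38 (not in B, keep)
A \ B = {4, 10, 24, 30, 38}

{4, 10, 24, 30, 38}


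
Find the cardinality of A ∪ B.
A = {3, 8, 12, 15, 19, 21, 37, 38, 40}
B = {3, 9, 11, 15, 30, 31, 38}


Set A = {3, 8, 12, 15, 19, 21, 37, 38, 40}, |A| = 9
Set B = {3, 9, 11, 15, 30, 31, 38}, |B| = 7
A ∩ B = {3, 15, 38}, |A ∩ B| = 3
|A ∪ B| = |A| + |B| - |A ∩ B| = 9 + 7 - 3 = 13

13


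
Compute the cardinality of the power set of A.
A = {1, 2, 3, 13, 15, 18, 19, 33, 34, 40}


Set A = {1, 2, 3, 13, 15, 18, 19, 33, 34, 40}
|A| = 10
The power set P(A) contains all subsets of A.
|P(A)| = 2^|A| = 2^10 = 1024

1024


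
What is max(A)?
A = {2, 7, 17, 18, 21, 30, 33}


Set A = {2, 7, 17, 18, 21, 30, 33}
Elements in ascending order: 2, 7, 17, 18, 21, 30, 33
The largest element is 33.

33


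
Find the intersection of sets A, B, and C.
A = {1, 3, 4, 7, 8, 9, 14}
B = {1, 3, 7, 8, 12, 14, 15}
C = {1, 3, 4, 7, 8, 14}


Set A = {1, 3, 4, 7, 8, 9, 14}
Set B = {1, 3, 7, 8, 12, 14, 15}
Set C = {1, 3, 4, 7, 8, 14}
First, A ∩ B = {1, 3, 7, 8, 14}
Then, (A ∩ B) ∩ C = {1, 3, 7, 8, 14}

{1, 3, 7, 8, 14}


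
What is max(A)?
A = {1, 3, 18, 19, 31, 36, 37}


Set A = {1, 3, 18, 19, 31, 36, 37}
Elements in ascending order: 1, 3, 18, 19, 31, 36, 37
The largest element is 37.

37


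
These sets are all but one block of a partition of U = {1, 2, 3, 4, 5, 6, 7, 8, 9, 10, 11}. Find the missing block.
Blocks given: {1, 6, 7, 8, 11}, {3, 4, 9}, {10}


U = {1, 2, 3, 4, 5, 6, 7, 8, 9, 10, 11}
Shown blocks: {1, 6, 7, 8, 11}, {3, 4, 9}, {10}
A partition's blocks are pairwise disjoint and cover U, so the missing block = U \ (union of shown blocks).
Union of shown blocks: {1, 3, 4, 6, 7, 8, 9, 10, 11}
Missing block = U \ (union) = {2, 5}

{2, 5}


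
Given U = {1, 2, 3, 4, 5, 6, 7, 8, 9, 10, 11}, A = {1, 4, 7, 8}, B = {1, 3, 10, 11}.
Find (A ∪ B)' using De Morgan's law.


U = {1, 2, 3, 4, 5, 6, 7, 8, 9, 10, 11}
A = {1, 4, 7, 8}, B = {1, 3, 10, 11}
A ∪ B = {1, 3, 4, 7, 8, 10, 11}
(A ∪ B)' = U \ (A ∪ B) = {2, 5, 6, 9}
Verification via A' ∩ B': A' = {2, 3, 5, 6, 9, 10, 11}, B' = {2, 4, 5, 6, 7, 8, 9}
A' ∩ B' = {2, 5, 6, 9} ✓

{2, 5, 6, 9}


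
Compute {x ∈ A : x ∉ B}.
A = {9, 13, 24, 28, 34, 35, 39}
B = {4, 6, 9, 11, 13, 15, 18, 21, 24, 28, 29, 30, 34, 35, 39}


Set A = {9, 13, 24, 28, 34, 35, 39}
Set B = {4, 6, 9, 11, 13, 15, 18, 21, 24, 28, 29, 30, 34, 35, 39}
Check each element of A against B:
9 ∈ B, 13 ∈ B, 24 ∈ B, 28 ∈ B, 34 ∈ B, 35 ∈ B, 39 ∈ B
Elements of A not in B: {}

{}


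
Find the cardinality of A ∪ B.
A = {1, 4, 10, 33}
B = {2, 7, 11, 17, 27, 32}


Set A = {1, 4, 10, 33}, |A| = 4
Set B = {2, 7, 11, 17, 27, 32}, |B| = 6
A ∩ B = {}, |A ∩ B| = 0
|A ∪ B| = |A| + |B| - |A ∩ B| = 4 + 6 - 0 = 10

10


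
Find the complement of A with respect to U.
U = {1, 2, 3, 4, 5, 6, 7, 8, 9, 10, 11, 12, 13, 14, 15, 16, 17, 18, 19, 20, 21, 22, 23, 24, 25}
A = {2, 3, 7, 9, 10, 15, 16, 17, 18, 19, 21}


Universal set U = {1, 2, 3, 4, 5, 6, 7, 8, 9, 10, 11, 12, 13, 14, 15, 16, 17, 18, 19, 20, 21, 22, 23, 24, 25}
Set A = {2, 3, 7, 9, 10, 15, 16, 17, 18, 19, 21}
A' = U \ A = elements in U but not in A
Checking each element of U:
1 (not in A, include), 2 (in A, exclude), 3 (in A, exclude), 4 (not in A, include), 5 (not in A, include), 6 (not in A, include), 7 (in A, exclude), 8 (not in A, include), 9 (in A, exclude), 10 (in A, exclude), 11 (not in A, include), 12 (not in A, include), 13 (not in A, include), 14 (not in A, include), 15 (in A, exclude), 16 (in A, exclude), 17 (in A, exclude), 18 (in A, exclude), 19 (in A, exclude), 20 (not in A, include), 21 (in A, exclude), 22 (not in A, include), 23 (not in A, include), 24 (not in A, include), 25 (not in A, include)
A' = {1, 4, 5, 6, 8, 11, 12, 13, 14, 20, 22, 23, 24, 25}

{1, 4, 5, 6, 8, 11, 12, 13, 14, 20, 22, 23, 24, 25}


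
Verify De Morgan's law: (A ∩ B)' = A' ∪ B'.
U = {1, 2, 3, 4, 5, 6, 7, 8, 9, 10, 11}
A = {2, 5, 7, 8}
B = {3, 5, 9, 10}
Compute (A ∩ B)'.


U = {1, 2, 3, 4, 5, 6, 7, 8, 9, 10, 11}
A = {2, 5, 7, 8}, B = {3, 5, 9, 10}
A ∩ B = {5}
(A ∩ B)' = U \ (A ∩ B) = {1, 2, 3, 4, 6, 7, 8, 9, 10, 11}
Verification via A' ∪ B': A' = {1, 3, 4, 6, 9, 10, 11}, B' = {1, 2, 4, 6, 7, 8, 11}
A' ∪ B' = {1, 2, 3, 4, 6, 7, 8, 9, 10, 11} ✓

{1, 2, 3, 4, 6, 7, 8, 9, 10, 11}


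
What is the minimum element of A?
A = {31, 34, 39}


Set A = {31, 34, 39}
Elements in ascending order: 31, 34, 39
The smallest element is 31.

31


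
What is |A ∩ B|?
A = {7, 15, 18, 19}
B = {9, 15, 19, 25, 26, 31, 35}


Set A = {7, 15, 18, 19}
Set B = {9, 15, 19, 25, 26, 31, 35}
A ∩ B = {15, 19}
|A ∩ B| = 2

2


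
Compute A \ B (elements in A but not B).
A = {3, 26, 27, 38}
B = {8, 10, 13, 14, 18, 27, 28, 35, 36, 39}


Set A = {3, 26, 27, 38}
Set B = {8, 10, 13, 14, 18, 27, 28, 35, 36, 39}
A \ B includes elements in A that are not in B.
Check each element of A:
3 (not in B, keep), 26 (not in B, keep), 27 (in B, remove), 38 (not in B, keep)
A \ B = {3, 26, 38}

{3, 26, 38}


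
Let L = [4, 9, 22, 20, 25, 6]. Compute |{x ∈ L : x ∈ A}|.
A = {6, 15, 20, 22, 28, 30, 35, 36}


Set A = {6, 15, 20, 22, 28, 30, 35, 36}
Candidates: [4, 9, 22, 20, 25, 6]
Check each candidate:
4 ∉ A, 9 ∉ A, 22 ∈ A, 20 ∈ A, 25 ∉ A, 6 ∈ A
Count of candidates in A: 3

3


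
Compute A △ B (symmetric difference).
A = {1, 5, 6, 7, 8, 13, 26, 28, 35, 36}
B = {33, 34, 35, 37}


Set A = {1, 5, 6, 7, 8, 13, 26, 28, 35, 36}
Set B = {33, 34, 35, 37}
A △ B = (A \ B) ∪ (B \ A)
Elements in A but not B: {1, 5, 6, 7, 8, 13, 26, 28, 36}
Elements in B but not A: {33, 34, 37}
A △ B = {1, 5, 6, 7, 8, 13, 26, 28, 33, 34, 36, 37}

{1, 5, 6, 7, 8, 13, 26, 28, 33, 34, 36, 37}


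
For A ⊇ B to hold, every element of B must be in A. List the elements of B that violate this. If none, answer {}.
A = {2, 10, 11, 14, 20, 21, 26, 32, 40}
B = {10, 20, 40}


Set A = {2, 10, 11, 14, 20, 21, 26, 32, 40}
Set B = {10, 20, 40}
Check each element of B against A:
10 ∈ A, 20 ∈ A, 40 ∈ A
Elements of B not in A: {}

{}


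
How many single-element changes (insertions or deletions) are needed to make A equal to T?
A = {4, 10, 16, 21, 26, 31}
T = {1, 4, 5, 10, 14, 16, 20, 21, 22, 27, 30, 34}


Set A = {4, 10, 16, 21, 26, 31}
Set T = {1, 4, 5, 10, 14, 16, 20, 21, 22, 27, 30, 34}
Elements to remove from A (in A, not in T): {26, 31} → 2 removals
Elements to add to A (in T, not in A): {1, 5, 14, 20, 22, 27, 30, 34} → 8 additions
Total edits = 2 + 8 = 10

10


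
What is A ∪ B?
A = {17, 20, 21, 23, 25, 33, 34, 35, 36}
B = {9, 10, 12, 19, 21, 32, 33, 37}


Set A = {17, 20, 21, 23, 25, 33, 34, 35, 36}
Set B = {9, 10, 12, 19, 21, 32, 33, 37}
A ∪ B includes all elements in either set.
Elements from A: {17, 20, 21, 23, 25, 33, 34, 35, 36}
Elements from B not already included: {9, 10, 12, 19, 32, 37}
A ∪ B = {9, 10, 12, 17, 19, 20, 21, 23, 25, 32, 33, 34, 35, 36, 37}

{9, 10, 12, 17, 19, 20, 21, 23, 25, 32, 33, 34, 35, 36, 37}


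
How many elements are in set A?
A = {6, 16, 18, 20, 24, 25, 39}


Set A = {6, 16, 18, 20, 24, 25, 39}
Listing elements: 6, 16, 18, 20, 24, 25, 39
Counting: 7 elements
|A| = 7

7


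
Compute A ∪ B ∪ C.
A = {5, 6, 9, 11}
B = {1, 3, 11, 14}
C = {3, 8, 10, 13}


Set A = {5, 6, 9, 11}
Set B = {1, 3, 11, 14}
Set C = {3, 8, 10, 13}
First, A ∪ B = {1, 3, 5, 6, 9, 11, 14}
Then, (A ∪ B) ∪ C = {1, 3, 5, 6, 8, 9, 10, 11, 13, 14}

{1, 3, 5, 6, 8, 9, 10, 11, 13, 14}


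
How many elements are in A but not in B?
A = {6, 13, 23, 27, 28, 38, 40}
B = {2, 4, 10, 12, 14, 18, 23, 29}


Set A = {6, 13, 23, 27, 28, 38, 40}
Set B = {2, 4, 10, 12, 14, 18, 23, 29}
A \ B = {6, 13, 27, 28, 38, 40}
|A \ B| = 6

6


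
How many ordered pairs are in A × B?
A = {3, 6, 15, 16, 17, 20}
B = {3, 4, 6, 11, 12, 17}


Set A = {3, 6, 15, 16, 17, 20} has 6 elements.
Set B = {3, 4, 6, 11, 12, 17} has 6 elements.
|A × B| = |A| × |B| = 6 × 6 = 36

36


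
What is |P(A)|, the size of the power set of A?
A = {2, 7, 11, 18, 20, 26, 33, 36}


Set A = {2, 7, 11, 18, 20, 26, 33, 36}
|A| = 8
The power set P(A) contains all subsets of A.
|P(A)| = 2^|A| = 2^8 = 256

256


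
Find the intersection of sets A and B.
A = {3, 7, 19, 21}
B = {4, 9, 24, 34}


Set A = {3, 7, 19, 21}
Set B = {4, 9, 24, 34}
A ∩ B includes only elements in both sets.
Check each element of A against B:
3 ✗, 7 ✗, 19 ✗, 21 ✗
A ∩ B = {}

{}


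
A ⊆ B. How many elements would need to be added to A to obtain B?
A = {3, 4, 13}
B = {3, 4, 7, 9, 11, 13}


Set A = {3, 4, 13}, |A| = 3
Set B = {3, 4, 7, 9, 11, 13}, |B| = 6
Since A ⊆ B: B \ A = {7, 9, 11}
|B| - |A| = 6 - 3 = 3

3


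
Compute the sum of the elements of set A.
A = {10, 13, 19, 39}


Set A = {10, 13, 19, 39}
Sum = 10 + 13 + 19 + 39 = 81

81


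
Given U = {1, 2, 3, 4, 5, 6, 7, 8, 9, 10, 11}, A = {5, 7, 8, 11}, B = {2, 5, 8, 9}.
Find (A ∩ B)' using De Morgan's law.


U = {1, 2, 3, 4, 5, 6, 7, 8, 9, 10, 11}
A = {5, 7, 8, 11}, B = {2, 5, 8, 9}
A ∩ B = {5, 8}
(A ∩ B)' = U \ (A ∩ B) = {1, 2, 3, 4, 6, 7, 9, 10, 11}
Verification via A' ∪ B': A' = {1, 2, 3, 4, 6, 9, 10}, B' = {1, 3, 4, 6, 7, 10, 11}
A' ∪ B' = {1, 2, 3, 4, 6, 7, 9, 10, 11} ✓

{1, 2, 3, 4, 6, 7, 9, 10, 11}


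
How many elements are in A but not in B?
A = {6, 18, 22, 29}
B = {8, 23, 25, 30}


Set A = {6, 18, 22, 29}
Set B = {8, 23, 25, 30}
A \ B = {6, 18, 22, 29}
|A \ B| = 4

4


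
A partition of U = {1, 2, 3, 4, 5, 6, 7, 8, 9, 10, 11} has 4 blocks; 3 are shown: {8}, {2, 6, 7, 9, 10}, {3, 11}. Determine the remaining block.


U = {1, 2, 3, 4, 5, 6, 7, 8, 9, 10, 11}
Shown blocks: {8}, {2, 6, 7, 9, 10}, {3, 11}
A partition's blocks are pairwise disjoint and cover U, so the missing block = U \ (union of shown blocks).
Union of shown blocks: {2, 3, 6, 7, 8, 9, 10, 11}
Missing block = U \ (union) = {1, 4, 5}

{1, 4, 5}


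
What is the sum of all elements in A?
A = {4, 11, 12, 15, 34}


Set A = {4, 11, 12, 15, 34}
Sum = 4 + 11 + 12 + 15 + 34 = 76

76


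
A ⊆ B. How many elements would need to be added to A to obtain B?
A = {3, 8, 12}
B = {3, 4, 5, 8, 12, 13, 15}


Set A = {3, 8, 12}, |A| = 3
Set B = {3, 4, 5, 8, 12, 13, 15}, |B| = 7
Since A ⊆ B: B \ A = {4, 5, 13, 15}
|B| - |A| = 7 - 3 = 4

4


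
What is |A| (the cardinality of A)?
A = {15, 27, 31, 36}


Set A = {15, 27, 31, 36}
Listing elements: 15, 27, 31, 36
Counting: 4 elements
|A| = 4

4


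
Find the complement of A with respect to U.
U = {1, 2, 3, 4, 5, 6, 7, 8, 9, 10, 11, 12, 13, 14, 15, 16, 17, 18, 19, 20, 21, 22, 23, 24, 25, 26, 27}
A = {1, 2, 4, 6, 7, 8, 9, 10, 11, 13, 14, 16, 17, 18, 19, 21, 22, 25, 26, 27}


Universal set U = {1, 2, 3, 4, 5, 6, 7, 8, 9, 10, 11, 12, 13, 14, 15, 16, 17, 18, 19, 20, 21, 22, 23, 24, 25, 26, 27}
Set A = {1, 2, 4, 6, 7, 8, 9, 10, 11, 13, 14, 16, 17, 18, 19, 21, 22, 25, 26, 27}
A' = U \ A = elements in U but not in A
Checking each element of U:
1 (in A, exclude), 2 (in A, exclude), 3 (not in A, include), 4 (in A, exclude), 5 (not in A, include), 6 (in A, exclude), 7 (in A, exclude), 8 (in A, exclude), 9 (in A, exclude), 10 (in A, exclude), 11 (in A, exclude), 12 (not in A, include), 13 (in A, exclude), 14 (in A, exclude), 15 (not in A, include), 16 (in A, exclude), 17 (in A, exclude), 18 (in A, exclude), 19 (in A, exclude), 20 (not in A, include), 21 (in A, exclude), 22 (in A, exclude), 23 (not in A, include), 24 (not in A, include), 25 (in A, exclude), 26 (in A, exclude), 27 (in A, exclude)
A' = {3, 5, 12, 15, 20, 23, 24}

{3, 5, 12, 15, 20, 23, 24}


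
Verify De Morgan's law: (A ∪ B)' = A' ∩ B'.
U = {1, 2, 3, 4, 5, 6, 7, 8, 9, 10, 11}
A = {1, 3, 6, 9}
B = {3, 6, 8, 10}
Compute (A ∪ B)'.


U = {1, 2, 3, 4, 5, 6, 7, 8, 9, 10, 11}
A = {1, 3, 6, 9}, B = {3, 6, 8, 10}
A ∪ B = {1, 3, 6, 8, 9, 10}
(A ∪ B)' = U \ (A ∪ B) = {2, 4, 5, 7, 11}
Verification via A' ∩ B': A' = {2, 4, 5, 7, 8, 10, 11}, B' = {1, 2, 4, 5, 7, 9, 11}
A' ∩ B' = {2, 4, 5, 7, 11} ✓

{2, 4, 5, 7, 11}


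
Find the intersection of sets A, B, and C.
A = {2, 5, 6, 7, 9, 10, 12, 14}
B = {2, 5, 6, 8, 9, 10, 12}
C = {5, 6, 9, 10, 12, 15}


Set A = {2, 5, 6, 7, 9, 10, 12, 14}
Set B = {2, 5, 6, 8, 9, 10, 12}
Set C = {5, 6, 9, 10, 12, 15}
First, A ∩ B = {2, 5, 6, 9, 10, 12}
Then, (A ∩ B) ∩ C = {5, 6, 9, 10, 12}

{5, 6, 9, 10, 12}


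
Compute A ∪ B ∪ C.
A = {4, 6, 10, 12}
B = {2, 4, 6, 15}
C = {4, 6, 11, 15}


Set A = {4, 6, 10, 12}
Set B = {2, 4, 6, 15}
Set C = {4, 6, 11, 15}
First, A ∪ B = {2, 4, 6, 10, 12, 15}
Then, (A ∪ B) ∪ C = {2, 4, 6, 10, 11, 12, 15}

{2, 4, 6, 10, 11, 12, 15}


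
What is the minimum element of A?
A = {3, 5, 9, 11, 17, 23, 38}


Set A = {3, 5, 9, 11, 17, 23, 38}
Elements in ascending order: 3, 5, 9, 11, 17, 23, 38
The smallest element is 3.

3


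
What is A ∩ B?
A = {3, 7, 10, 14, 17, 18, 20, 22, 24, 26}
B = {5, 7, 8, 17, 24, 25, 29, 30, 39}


Set A = {3, 7, 10, 14, 17, 18, 20, 22, 24, 26}
Set B = {5, 7, 8, 17, 24, 25, 29, 30, 39}
A ∩ B includes only elements in both sets.
Check each element of A against B:
3 ✗, 7 ✓, 10 ✗, 14 ✗, 17 ✓, 18 ✗, 20 ✗, 22 ✗, 24 ✓, 26 ✗
A ∩ B = {7, 17, 24}

{7, 17, 24}


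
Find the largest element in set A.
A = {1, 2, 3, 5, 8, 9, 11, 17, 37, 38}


Set A = {1, 2, 3, 5, 8, 9, 11, 17, 37, 38}
Elements in ascending order: 1, 2, 3, 5, 8, 9, 11, 17, 37, 38
The largest element is 38.

38


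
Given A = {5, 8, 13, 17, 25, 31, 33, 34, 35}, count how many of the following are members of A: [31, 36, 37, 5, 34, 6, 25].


Set A = {5, 8, 13, 17, 25, 31, 33, 34, 35}
Candidates: [31, 36, 37, 5, 34, 6, 25]
Check each candidate:
31 ∈ A, 36 ∉ A, 37 ∉ A, 5 ∈ A, 34 ∈ A, 6 ∉ A, 25 ∈ A
Count of candidates in A: 4

4


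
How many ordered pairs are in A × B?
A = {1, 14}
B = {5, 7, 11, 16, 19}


Set A = {1, 14} has 2 elements.
Set B = {5, 7, 11, 16, 19} has 5 elements.
|A × B| = |A| × |B| = 2 × 5 = 10

10


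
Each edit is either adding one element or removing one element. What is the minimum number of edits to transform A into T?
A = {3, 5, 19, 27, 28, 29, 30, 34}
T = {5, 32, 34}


Set A = {3, 5, 19, 27, 28, 29, 30, 34}
Set T = {5, 32, 34}
Elements to remove from A (in A, not in T): {3, 19, 27, 28, 29, 30} → 6 removals
Elements to add to A (in T, not in A): {32} → 1 additions
Total edits = 6 + 1 = 7

7


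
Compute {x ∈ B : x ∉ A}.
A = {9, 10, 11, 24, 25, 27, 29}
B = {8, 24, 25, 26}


Set A = {9, 10, 11, 24, 25, 27, 29}
Set B = {8, 24, 25, 26}
Check each element of B against A:
8 ∉ A (include), 24 ∈ A, 25 ∈ A, 26 ∉ A (include)
Elements of B not in A: {8, 26}

{8, 26}


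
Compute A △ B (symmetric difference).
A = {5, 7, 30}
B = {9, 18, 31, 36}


Set A = {5, 7, 30}
Set B = {9, 18, 31, 36}
A △ B = (A \ B) ∪ (B \ A)
Elements in A but not B: {5, 7, 30}
Elements in B but not A: {9, 18, 31, 36}
A △ B = {5, 7, 9, 18, 30, 31, 36}

{5, 7, 9, 18, 30, 31, 36}


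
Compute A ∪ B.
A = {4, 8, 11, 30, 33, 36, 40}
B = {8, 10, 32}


Set A = {4, 8, 11, 30, 33, 36, 40}
Set B = {8, 10, 32}
A ∪ B includes all elements in either set.
Elements from A: {4, 8, 11, 30, 33, 36, 40}
Elements from B not already included: {10, 32}
A ∪ B = {4, 8, 10, 11, 30, 32, 33, 36, 40}

{4, 8, 10, 11, 30, 32, 33, 36, 40}


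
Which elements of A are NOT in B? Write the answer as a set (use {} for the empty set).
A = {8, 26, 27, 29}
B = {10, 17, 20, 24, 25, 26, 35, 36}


Set A = {8, 26, 27, 29}
Set B = {10, 17, 20, 24, 25, 26, 35, 36}
Check each element of A against B:
8 ∉ B (include), 26 ∈ B, 27 ∉ B (include), 29 ∉ B (include)
Elements of A not in B: {8, 27, 29}

{8, 27, 29}


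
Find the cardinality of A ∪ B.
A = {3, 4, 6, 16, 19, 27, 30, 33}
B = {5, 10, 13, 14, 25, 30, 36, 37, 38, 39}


Set A = {3, 4, 6, 16, 19, 27, 30, 33}, |A| = 8
Set B = {5, 10, 13, 14, 25, 30, 36, 37, 38, 39}, |B| = 10
A ∩ B = {30}, |A ∩ B| = 1
|A ∪ B| = |A| + |B| - |A ∩ B| = 8 + 10 - 1 = 17

17


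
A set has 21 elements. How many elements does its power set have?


The set has 21 elements.
The power set contains all possible subsets.
|P(A)| = 2^|A| = 2^21 = 2097152

2097152


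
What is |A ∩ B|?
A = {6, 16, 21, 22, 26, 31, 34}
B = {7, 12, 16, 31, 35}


Set A = {6, 16, 21, 22, 26, 31, 34}
Set B = {7, 12, 16, 31, 35}
A ∩ B = {16, 31}
|A ∩ B| = 2

2


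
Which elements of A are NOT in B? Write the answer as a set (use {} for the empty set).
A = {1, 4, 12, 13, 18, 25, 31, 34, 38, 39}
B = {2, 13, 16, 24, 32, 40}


Set A = {1, 4, 12, 13, 18, 25, 31, 34, 38, 39}
Set B = {2, 13, 16, 24, 32, 40}
Check each element of A against B:
1 ∉ B (include), 4 ∉ B (include), 12 ∉ B (include), 13 ∈ B, 18 ∉ B (include), 25 ∉ B (include), 31 ∉ B (include), 34 ∉ B (include), 38 ∉ B (include), 39 ∉ B (include)
Elements of A not in B: {1, 4, 12, 18, 25, 31, 34, 38, 39}

{1, 4, 12, 18, 25, 31, 34, 38, 39}


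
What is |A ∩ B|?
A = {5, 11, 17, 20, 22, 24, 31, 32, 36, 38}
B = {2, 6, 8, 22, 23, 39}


Set A = {5, 11, 17, 20, 22, 24, 31, 32, 36, 38}
Set B = {2, 6, 8, 22, 23, 39}
A ∩ B = {22}
|A ∩ B| = 1

1


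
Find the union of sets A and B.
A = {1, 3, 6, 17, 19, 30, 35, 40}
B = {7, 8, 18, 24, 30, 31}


Set A = {1, 3, 6, 17, 19, 30, 35, 40}
Set B = {7, 8, 18, 24, 30, 31}
A ∪ B includes all elements in either set.
Elements from A: {1, 3, 6, 17, 19, 30, 35, 40}
Elements from B not already included: {7, 8, 18, 24, 31}
A ∪ B = {1, 3, 6, 7, 8, 17, 18, 19, 24, 30, 31, 35, 40}

{1, 3, 6, 7, 8, 17, 18, 19, 24, 30, 31, 35, 40}


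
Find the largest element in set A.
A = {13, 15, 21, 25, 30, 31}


Set A = {13, 15, 21, 25, 30, 31}
Elements in ascending order: 13, 15, 21, 25, 30, 31
The largest element is 31.

31


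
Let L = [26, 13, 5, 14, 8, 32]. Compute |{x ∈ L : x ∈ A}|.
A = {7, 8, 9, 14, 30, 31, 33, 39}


Set A = {7, 8, 9, 14, 30, 31, 33, 39}
Candidates: [26, 13, 5, 14, 8, 32]
Check each candidate:
26 ∉ A, 13 ∉ A, 5 ∉ A, 14 ∈ A, 8 ∈ A, 32 ∉ A
Count of candidates in A: 2

2


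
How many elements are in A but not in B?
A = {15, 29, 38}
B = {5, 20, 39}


Set A = {15, 29, 38}
Set B = {5, 20, 39}
A \ B = {15, 29, 38}
|A \ B| = 3

3


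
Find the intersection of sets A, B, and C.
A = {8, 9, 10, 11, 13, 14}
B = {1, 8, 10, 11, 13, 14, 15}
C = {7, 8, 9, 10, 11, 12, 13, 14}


Set A = {8, 9, 10, 11, 13, 14}
Set B = {1, 8, 10, 11, 13, 14, 15}
Set C = {7, 8, 9, 10, 11, 12, 13, 14}
First, A ∩ B = {8, 10, 11, 13, 14}
Then, (A ∩ B) ∩ C = {8, 10, 11, 13, 14}

{8, 10, 11, 13, 14}


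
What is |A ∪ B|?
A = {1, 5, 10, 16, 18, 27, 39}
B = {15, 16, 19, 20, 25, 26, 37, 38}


Set A = {1, 5, 10, 16, 18, 27, 39}, |A| = 7
Set B = {15, 16, 19, 20, 25, 26, 37, 38}, |B| = 8
A ∩ B = {16}, |A ∩ B| = 1
|A ∪ B| = |A| + |B| - |A ∩ B| = 7 + 8 - 1 = 14

14


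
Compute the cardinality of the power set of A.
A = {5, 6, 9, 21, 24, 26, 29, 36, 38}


Set A = {5, 6, 9, 21, 24, 26, 29, 36, 38}
|A| = 9
The power set P(A) contains all subsets of A.
|P(A)| = 2^|A| = 2^9 = 512

512


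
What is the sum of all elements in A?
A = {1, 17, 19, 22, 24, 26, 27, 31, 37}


Set A = {1, 17, 19, 22, 24, 26, 27, 31, 37}
Sum = 1 + 17 + 19 + 22 + 24 + 26 + 27 + 31 + 37 = 204

204


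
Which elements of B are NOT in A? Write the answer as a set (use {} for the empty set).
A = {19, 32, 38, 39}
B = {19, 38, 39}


Set A = {19, 32, 38, 39}
Set B = {19, 38, 39}
Check each element of B against A:
19 ∈ A, 38 ∈ A, 39 ∈ A
Elements of B not in A: {}

{}


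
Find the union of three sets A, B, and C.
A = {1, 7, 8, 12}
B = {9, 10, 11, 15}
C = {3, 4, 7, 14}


Set A = {1, 7, 8, 12}
Set B = {9, 10, 11, 15}
Set C = {3, 4, 7, 14}
First, A ∪ B = {1, 7, 8, 9, 10, 11, 12, 15}
Then, (A ∪ B) ∪ C = {1, 3, 4, 7, 8, 9, 10, 11, 12, 14, 15}

{1, 3, 4, 7, 8, 9, 10, 11, 12, 14, 15}


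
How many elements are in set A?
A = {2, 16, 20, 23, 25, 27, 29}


Set A = {2, 16, 20, 23, 25, 27, 29}
Listing elements: 2, 16, 20, 23, 25, 27, 29
Counting: 7 elements
|A| = 7

7


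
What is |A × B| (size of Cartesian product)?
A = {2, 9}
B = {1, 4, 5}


Set A = {2, 9} has 2 elements.
Set B = {1, 4, 5} has 3 elements.
|A × B| = |A| × |B| = 2 × 3 = 6

6


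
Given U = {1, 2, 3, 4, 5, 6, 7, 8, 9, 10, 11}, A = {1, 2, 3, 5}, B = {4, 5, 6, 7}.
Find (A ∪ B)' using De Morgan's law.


U = {1, 2, 3, 4, 5, 6, 7, 8, 9, 10, 11}
A = {1, 2, 3, 5}, B = {4, 5, 6, 7}
A ∪ B = {1, 2, 3, 4, 5, 6, 7}
(A ∪ B)' = U \ (A ∪ B) = {8, 9, 10, 11}
Verification via A' ∩ B': A' = {4, 6, 7, 8, 9, 10, 11}, B' = {1, 2, 3, 8, 9, 10, 11}
A' ∩ B' = {8, 9, 10, 11} ✓

{8, 9, 10, 11}


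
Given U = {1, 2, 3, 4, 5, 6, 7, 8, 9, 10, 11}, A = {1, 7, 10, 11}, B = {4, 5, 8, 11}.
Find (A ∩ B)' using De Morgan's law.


U = {1, 2, 3, 4, 5, 6, 7, 8, 9, 10, 11}
A = {1, 7, 10, 11}, B = {4, 5, 8, 11}
A ∩ B = {11}
(A ∩ B)' = U \ (A ∩ B) = {1, 2, 3, 4, 5, 6, 7, 8, 9, 10}
Verification via A' ∪ B': A' = {2, 3, 4, 5, 6, 8, 9}, B' = {1, 2, 3, 6, 7, 9, 10}
A' ∪ B' = {1, 2, 3, 4, 5, 6, 7, 8, 9, 10} ✓

{1, 2, 3, 4, 5, 6, 7, 8, 9, 10}


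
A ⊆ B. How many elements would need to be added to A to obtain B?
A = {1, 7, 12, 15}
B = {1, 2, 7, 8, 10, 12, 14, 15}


Set A = {1, 7, 12, 15}, |A| = 4
Set B = {1, 2, 7, 8, 10, 12, 14, 15}, |B| = 8
Since A ⊆ B: B \ A = {2, 8, 10, 14}
|B| - |A| = 8 - 4 = 4

4


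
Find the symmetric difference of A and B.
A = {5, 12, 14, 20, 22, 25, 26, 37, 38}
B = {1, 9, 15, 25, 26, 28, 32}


Set A = {5, 12, 14, 20, 22, 25, 26, 37, 38}
Set B = {1, 9, 15, 25, 26, 28, 32}
A △ B = (A \ B) ∪ (B \ A)
Elements in A but not B: {5, 12, 14, 20, 22, 37, 38}
Elements in B but not A: {1, 9, 15, 28, 32}
A △ B = {1, 5, 9, 12, 14, 15, 20, 22, 28, 32, 37, 38}

{1, 5, 9, 12, 14, 15, 20, 22, 28, 32, 37, 38}


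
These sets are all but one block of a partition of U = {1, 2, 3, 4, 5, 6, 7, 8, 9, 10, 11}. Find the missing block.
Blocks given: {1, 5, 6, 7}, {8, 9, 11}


U = {1, 2, 3, 4, 5, 6, 7, 8, 9, 10, 11}
Shown blocks: {1, 5, 6, 7}, {8, 9, 11}
A partition's blocks are pairwise disjoint and cover U, so the missing block = U \ (union of shown blocks).
Union of shown blocks: {1, 5, 6, 7, 8, 9, 11}
Missing block = U \ (union) = {2, 3, 4, 10}

{2, 3, 4, 10}


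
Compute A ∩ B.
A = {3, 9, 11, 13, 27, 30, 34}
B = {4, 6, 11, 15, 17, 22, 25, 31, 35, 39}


Set A = {3, 9, 11, 13, 27, 30, 34}
Set B = {4, 6, 11, 15, 17, 22, 25, 31, 35, 39}
A ∩ B includes only elements in both sets.
Check each element of A against B:
3 ✗, 9 ✗, 11 ✓, 13 ✗, 27 ✗, 30 ✗, 34 ✗
A ∩ B = {11}

{11}


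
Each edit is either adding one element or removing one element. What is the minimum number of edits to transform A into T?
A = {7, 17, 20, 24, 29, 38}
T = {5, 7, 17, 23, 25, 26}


Set A = {7, 17, 20, 24, 29, 38}
Set T = {5, 7, 17, 23, 25, 26}
Elements to remove from A (in A, not in T): {20, 24, 29, 38} → 4 removals
Elements to add to A (in T, not in A): {5, 23, 25, 26} → 4 additions
Total edits = 4 + 4 = 8

8


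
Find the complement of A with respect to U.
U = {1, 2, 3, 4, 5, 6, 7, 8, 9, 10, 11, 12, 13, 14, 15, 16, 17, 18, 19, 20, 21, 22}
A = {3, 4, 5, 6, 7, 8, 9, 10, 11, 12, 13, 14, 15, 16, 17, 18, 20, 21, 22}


Universal set U = {1, 2, 3, 4, 5, 6, 7, 8, 9, 10, 11, 12, 13, 14, 15, 16, 17, 18, 19, 20, 21, 22}
Set A = {3, 4, 5, 6, 7, 8, 9, 10, 11, 12, 13, 14, 15, 16, 17, 18, 20, 21, 22}
A' = U \ A = elements in U but not in A
Checking each element of U:
1 (not in A, include), 2 (not in A, include), 3 (in A, exclude), 4 (in A, exclude), 5 (in A, exclude), 6 (in A, exclude), 7 (in A, exclude), 8 (in A, exclude), 9 (in A, exclude), 10 (in A, exclude), 11 (in A, exclude), 12 (in A, exclude), 13 (in A, exclude), 14 (in A, exclude), 15 (in A, exclude), 16 (in A, exclude), 17 (in A, exclude), 18 (in A, exclude), 19 (not in A, include), 20 (in A, exclude), 21 (in A, exclude), 22 (in A, exclude)
A' = {1, 2, 19}

{1, 2, 19}


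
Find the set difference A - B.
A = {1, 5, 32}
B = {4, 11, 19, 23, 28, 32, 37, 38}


Set A = {1, 5, 32}
Set B = {4, 11, 19, 23, 28, 32, 37, 38}
A \ B includes elements in A that are not in B.
Check each element of A:
1 (not in B, keep), 5 (not in B, keep), 32 (in B, remove)
A \ B = {1, 5}

{1, 5}


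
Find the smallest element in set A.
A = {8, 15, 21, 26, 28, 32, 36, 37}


Set A = {8, 15, 21, 26, 28, 32, 36, 37}
Elements in ascending order: 8, 15, 21, 26, 28, 32, 36, 37
The smallest element is 8.

8


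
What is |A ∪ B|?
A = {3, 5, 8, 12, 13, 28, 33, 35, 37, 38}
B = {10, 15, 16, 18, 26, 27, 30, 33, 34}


Set A = {3, 5, 8, 12, 13, 28, 33, 35, 37, 38}, |A| = 10
Set B = {10, 15, 16, 18, 26, 27, 30, 33, 34}, |B| = 9
A ∩ B = {33}, |A ∩ B| = 1
|A ∪ B| = |A| + |B| - |A ∩ B| = 10 + 9 - 1 = 18

18


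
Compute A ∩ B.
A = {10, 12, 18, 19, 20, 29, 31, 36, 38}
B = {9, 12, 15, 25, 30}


Set A = {10, 12, 18, 19, 20, 29, 31, 36, 38}
Set B = {9, 12, 15, 25, 30}
A ∩ B includes only elements in both sets.
Check each element of A against B:
10 ✗, 12 ✓, 18 ✗, 19 ✗, 20 ✗, 29 ✗, 31 ✗, 36 ✗, 38 ✗
A ∩ B = {12}

{12}


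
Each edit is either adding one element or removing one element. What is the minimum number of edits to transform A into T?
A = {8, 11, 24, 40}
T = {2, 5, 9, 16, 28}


Set A = {8, 11, 24, 40}
Set T = {2, 5, 9, 16, 28}
Elements to remove from A (in A, not in T): {8, 11, 24, 40} → 4 removals
Elements to add to A (in T, not in A): {2, 5, 9, 16, 28} → 5 additions
Total edits = 4 + 5 = 9

9
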